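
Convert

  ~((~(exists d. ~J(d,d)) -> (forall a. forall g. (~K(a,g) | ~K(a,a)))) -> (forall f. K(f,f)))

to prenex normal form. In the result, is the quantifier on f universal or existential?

existential

Rewrite implications/biconditionals: A → B as ¬A ∨ B.
  ~(~(~~(exists d. ~J(d,d)) | (forall a. forall g. (~K(a,g) | ~K(a,a)))) | (forall f. K(f,f)))
Drive negations inward (¬∀x A ≡ ∃x ¬A, ¬∃x A ≡ ∀x ¬A, De Morgan for ∧/∨):
  ((exists d. ~J(d,d)) | (forall a. forall g. (~K(a,g) | ~K(a,a)))) & (exists f. ~K(f,f))
Finally move all quantifiers to the prefix:
  exists d. forall a. forall g. exists f. ((~J(d,d) | ~K(a,g) | ~K(a,a)) & ~K(f,f))
The quantifier forall f sits under an odd number of negations (counting the antecedent side of each →), so it flips to exists f.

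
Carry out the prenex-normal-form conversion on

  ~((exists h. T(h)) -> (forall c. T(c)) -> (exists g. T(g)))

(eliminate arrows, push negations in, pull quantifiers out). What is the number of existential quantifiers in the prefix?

1

Eliminate → and ↔ using ¬ and ∨.
  ~(~(exists h. T(h)) | ~(forall c. T(c)) | (exists g. T(g)))
Drive negations inward (¬∀x A ≡ ∃x ¬A, ¬∃x A ≡ ∀x ¬A, De Morgan for ∧/∨):
  (exists h. T(h)) & (forall c. T(c)) & (forall g. ~T(g))
All bound variables are already distinct, so no renaming is needed.
Finally move all quantifiers to the prefix:
  exists h. forall c. forall g. (T(h) & T(c) & ~T(g))
The prefix is exists h forall c forall g: 2 universal, 1 existential.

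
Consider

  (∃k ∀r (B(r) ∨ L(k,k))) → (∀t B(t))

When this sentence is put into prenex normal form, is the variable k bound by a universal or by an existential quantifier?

universal

Rewrite implications/biconditionals: A → B as ¬A ∨ B.
  ¬(∃k ∀r (B(r) ∨ L(k,k))) ∨ (∀t B(t))
Push ¬ through the quantifiers and connectives to reach negation normal form:
  (∀k ∃r (¬B(r) ∧ ¬L(k,k))) ∨ (∀t B(t))
All bound variables are already distinct, so no renaming is needed.
Finally move all quantifiers to the prefix:
  ∀k ∃r ∀t (¬B(r) ∧ ¬L(k,k) ∨ B(t))
The quantifier ∃k sits under an odd number of negations (counting the antecedent side of each →), so it flips to ∀k.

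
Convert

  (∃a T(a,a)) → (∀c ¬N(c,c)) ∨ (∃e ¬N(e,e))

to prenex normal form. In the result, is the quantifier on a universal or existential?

universal

Eliminate → and ↔ using ¬ and ∨.
  ¬(∃a T(a,a)) ∨ (∀c ¬N(c,c)) ∨ (∃e ¬N(e,e))
Drive negations inward (¬∀x A ≡ ∃x ¬A, ¬∃x A ≡ ∀x ¬A, De Morgan for ∧/∨):
  (∀a ¬T(a,a)) ∨ (∀c ¬N(c,c)) ∨ (∃e ¬N(e,e))
Extract every quantifier outward, since the variables are now distinct and don't occur free across branches:
  ∀a ∀c ∃e (¬T(a,a) ∨ ¬N(c,c) ∨ ¬N(e,e))
The quantifier ∃a sits under an odd number of negations (counting the antecedent side of each →), so it flips to ∀a.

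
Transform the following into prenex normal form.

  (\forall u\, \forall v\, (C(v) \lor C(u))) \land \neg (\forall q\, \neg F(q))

\forall u\, \forall v\, \exists q\, ((C(v) \lor C(u)) \land F(q))

Drive negations inward (¬∀x A ≡ ∃x ¬A, ¬∃x A ≡ ∀x ¬A, De Morgan for ∧/∨):
  (\forall u\, \forall v\, (C(v) \lor C(u))) \land (\exists q\, F(q))
All bound variables are already distinct, so no renaming is needed.
Extract every quantifier outward, since the variables are now distinct and don't occur free across branches:
  \forall u\, \forall v\, \exists q\, ((C(v) \lor C(u)) \land F(q))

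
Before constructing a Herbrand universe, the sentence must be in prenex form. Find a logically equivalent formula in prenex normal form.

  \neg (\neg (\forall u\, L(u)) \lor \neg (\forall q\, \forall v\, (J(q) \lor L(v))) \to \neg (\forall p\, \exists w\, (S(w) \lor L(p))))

\exists u\, \exists q\, \exists v\, \forall p\, \exists w\, ((\neg L(u) \lor \neg J(q) \land \neg L(v)) \land (S(w) \lor L(p)))

First replace A → B with ¬A ∨ B.
  \neg (\neg (\neg (\forall u\, L(u)) \lor \neg (\forall q\, \forall v\, (J(q) \lor L(v)))) \lor \neg (\forall p\, \exists w\, (S(w) \lor L(p))))
Move each ¬ inward, flipping quantifiers it crosses:
  ((\exists u\, \neg L(u)) \lor (\exists q\, \exists v\, (\neg J(q) \land \neg L(v)))) \land (\forall p\, \exists w\, (S(w) \lor L(p)))
Pull the quantifiers to the front (each side's bound variable is not free in the other side):
  \exists u\, \exists q\, \exists v\, \forall p\, \exists w\, ((\neg L(u) \lor \neg J(q) \land \neg L(v)) \land (S(w) \lor L(p)))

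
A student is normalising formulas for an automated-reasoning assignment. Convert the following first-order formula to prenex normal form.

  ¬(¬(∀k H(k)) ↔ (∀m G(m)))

∃k ∃m ∀u ∀t (¬H(k) ∧ ¬G(m) ∨ G(u) ∧ H(t))

Rewrite implications/biconditionals: A → B as ¬A ∨ B; A ↔ B as (¬A ∨ B) ∧ (¬B ∨ A).
  ¬((¬¬(∀k H(k)) ∨ (∀m G(m))) ∧ (¬(∀m G(m)) ∨ ¬(∀k H(k))))
Push ¬ through the quantifiers and connectives to reach negation normal form:
  (∃k ¬H(k)) ∧ (∃m ¬G(m)) ∨ (∀m G(m)) ∧ (∀k H(k))
Standardize variables apart so no two quantifiers bind the same name: m↦u, k↦t.
  (∃k ¬H(k)) ∧ (∃m ¬G(m)) ∨ (∀u G(u)) ∧ (∀t H(t))
Finally move all quantifiers to the prefix:
  ∃k ∃m ∀u ∀t (¬H(k) ∧ ¬G(m) ∨ G(u) ∧ H(t))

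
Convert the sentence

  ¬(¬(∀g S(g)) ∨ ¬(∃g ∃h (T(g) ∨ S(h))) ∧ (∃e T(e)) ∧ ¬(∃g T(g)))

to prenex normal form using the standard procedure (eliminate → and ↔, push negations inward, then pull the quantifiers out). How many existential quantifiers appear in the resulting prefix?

3

Push ¬ through the quantifiers and connectives to reach negation normal form:
  (∀g S(g)) ∧ ((∃g ∃h (T(g) ∨ S(h))) ∨ (∀e ¬T(e)) ∨ (∃g T(g)))
Give each quantifier a distinct variable: g↦x1, g↦x.
  (∀g S(g)) ∧ ((∃x1 ∃h (T(x1) ∨ S(h))) ∨ (∀e ¬T(e)) ∨ (∃x T(x)))
Extract every quantifier outward, since the variables are now distinct and don't occur free across branches:
  ∀g ∃x1 ∃h ∀e ∃x (S(g) ∧ (T(x1) ∨ S(h) ∨ ¬T(e) ∨ T(x)))
The prefix is ∀g ∃x1 ∃h ∀e ∃x: 2 universal, 3 existential.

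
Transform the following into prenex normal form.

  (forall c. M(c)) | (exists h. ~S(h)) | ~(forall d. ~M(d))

Move each ¬ inward, flipping quantifiers it crosses:
  (forall c. M(c)) | (exists h. ~S(h)) | (exists d. M(d))
Extract every quantifier outward, since the variables are now distinct and don't occur free across branches:
  forall c. exists h. exists d. (M(c) | ~S(h) | M(d))

forall c. exists h. exists d. (M(c) | ~S(h) | M(d))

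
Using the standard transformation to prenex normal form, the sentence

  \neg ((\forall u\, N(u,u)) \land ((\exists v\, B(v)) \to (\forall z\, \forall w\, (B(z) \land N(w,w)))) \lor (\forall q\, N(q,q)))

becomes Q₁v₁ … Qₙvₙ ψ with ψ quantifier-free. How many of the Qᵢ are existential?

5

First replace A → B with ¬A ∨ B.
  \neg ((\forall u\, N(u,u)) \land (\neg (\exists v\, B(v)) \lor (\forall z\, \forall w\, (B(z) \land N(w,w)))) \lor (\forall q\, N(q,q)))
Drive negations inward (¬∀x A ≡ ∃x ¬A, ¬∃x A ≡ ∀x ¬A, De Morgan for ∧/∨):
  ((\exists u\, \neg N(u,u)) \lor (\exists v\, B(v)) \land (\exists z\, \exists w\, (\neg B(z) \lor \neg N(w,w)))) \land (\exists q\, \neg N(q,q))
Pull the quantifiers to the front (each side's bound variable is not free in the other side):
  \exists u\, \exists v\, \exists z\, \exists w\, \exists q\, ((\neg N(u,u) \lor B(v) \land (\neg B(z) \lor \neg N(w,w))) \land \neg N(q,q))
The prefix is \exists u \exists v \exists z \exists w \exists q: 0 universal, 5 existential.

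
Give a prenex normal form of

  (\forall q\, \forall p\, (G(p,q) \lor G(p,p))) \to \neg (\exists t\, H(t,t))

First replace A → B with ¬A ∨ B.
  \neg (\forall q\, \forall p\, (G(p,q) \lor G(p,p))) \lor \neg (\exists t\, H(t,t))
Drive negations inward (¬∀x A ≡ ∃x ¬A, ¬∃x A ≡ ∀x ¬A, De Morgan for ∧/∨):
  (\exists q\, \exists p\, (\neg G(p,q) \land \neg G(p,p))) \lor (\forall t\, \neg H(t,t))
All bound variables are already distinct, so no renaming is needed.
Pull the quantifiers to the front (each side's bound variable is not free in the other side):
  \exists q\, \exists p\, \forall t\, (\neg G(p,q) \land \neg G(p,p) \lor \neg H(t,t))

\exists q\, \exists p\, \forall t\, (\neg G(p,q) \land \neg G(p,p) \lor \neg H(t,t))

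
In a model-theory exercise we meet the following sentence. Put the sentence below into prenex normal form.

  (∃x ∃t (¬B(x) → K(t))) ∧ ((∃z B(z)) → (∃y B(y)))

∃x ∃t ∀z ∃y ((B(x) ∨ K(t)) ∧ (¬B(z) ∨ B(y)))

Eliminate → and ↔ using ¬ and ∨.
  (∃x ∃t (¬¬B(x) ∨ K(t))) ∧ (¬(∃z B(z)) ∨ (∃y B(y)))
Drive negations inward (¬∀x A ≡ ∃x ¬A, ¬∃x A ≡ ∀x ¬A, De Morgan for ∧/∨):
  (∃x ∃t (B(x) ∨ K(t))) ∧ ((∀z ¬B(z)) ∨ (∃y B(y)))
Pull the quantifiers to the front (each side's bound variable is not free in the other side):
  ∃x ∃t ∀z ∃y ((B(x) ∨ K(t)) ∧ (¬B(z) ∨ B(y)))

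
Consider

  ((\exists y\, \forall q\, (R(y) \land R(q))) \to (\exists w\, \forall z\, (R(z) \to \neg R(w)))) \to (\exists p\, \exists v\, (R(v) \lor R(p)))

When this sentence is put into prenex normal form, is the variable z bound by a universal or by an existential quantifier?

First replace A → B with ¬A ∨ B.
  \neg (\neg (\exists y\, \forall q\, (R(y) \land R(q))) \lor (\exists w\, \forall z\, (\neg R(z) \lor \neg R(w)))) \lor (\exists p\, \exists v\, (R(v) \lor R(p)))
Drive negations inward (¬∀x A ≡ ∃x ¬A, ¬∃x A ≡ ∀x ¬A, De Morgan for ∧/∨):
  (\exists y\, \forall q\, (R(y) \land R(q))) \land (\forall w\, \exists z\, (R(z) \land R(w))) \lor (\exists p\, \exists v\, (R(v) \lor R(p)))
All bound variables are already distinct, so no renaming is needed.
Finally move all quantifiers to the prefix:
  \exists y\, \forall q\, \forall w\, \exists z\, \exists p\, \exists v\, (R(y) \land R(q) \land R(z) \land R(w) \lor R(v) \lor R(p))
The quantifier \forall z sits under an odd number of negations (counting the antecedent side of each →), so it flips to \exists z.

existential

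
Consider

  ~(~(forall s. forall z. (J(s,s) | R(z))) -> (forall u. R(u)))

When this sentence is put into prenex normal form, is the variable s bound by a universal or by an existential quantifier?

existential

Rewrite implications/biconditionals: A → B as ¬A ∨ B.
  ~(~~(forall s. forall z. (J(s,s) | R(z))) | (forall u. R(u)))
Push ¬ through the quantifiers and connectives to reach negation normal form:
  (exists s. exists z. (~J(s,s) & ~R(z))) & (exists u. ~R(u))
Finally move all quantifiers to the prefix:
  exists s. exists z. exists u. (~J(s,s) & ~R(z) & ~R(u))
The quantifier forall s sits under an odd number of negations (counting the antecedent side of each →), so it flips to exists s.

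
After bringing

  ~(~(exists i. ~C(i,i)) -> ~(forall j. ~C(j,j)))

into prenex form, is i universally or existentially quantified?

Rewrite implications/biconditionals: A → B as ¬A ∨ B.
  ~(~~(exists i. ~C(i,i)) | ~(forall j. ~C(j,j)))
Push ¬ through the quantifiers and connectives to reach negation normal form:
  (forall i. C(i,i)) & (forall j. ~C(j,j))
Extract every quantifier outward, since the variables are now distinct and don't occur free across branches:
  forall i. forall j. (C(i,i) & ~C(j,j))
The quantifier exists i sits under an odd number of negations (counting the antecedent side of each →), so it flips to forall i.

universal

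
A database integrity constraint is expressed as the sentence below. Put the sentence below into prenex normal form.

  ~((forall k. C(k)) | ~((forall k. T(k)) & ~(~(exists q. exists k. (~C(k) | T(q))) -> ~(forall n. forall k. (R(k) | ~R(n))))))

Eliminate → and ↔ using ¬ and ∨.
  ~((forall k. C(k)) | ~((forall k. T(k)) & ~(~~(exists q. exists k. (~C(k) | T(q))) | ~(forall n. forall k. (R(k) | ~R(n))))))
Drive negations inward (¬∀x A ≡ ∃x ¬A, ¬∃x A ≡ ∀x ¬A, De Morgan for ∧/∨):
  (exists k. ~C(k)) & (forall k. T(k)) & (forall q. forall k. (C(k) & ~T(q))) & (forall n. forall k. (R(k) | ~R(n)))
Rename bound variables to avoid capture: k↦z1, k↦r, k↦s.
  (exists k. ~C(k)) & (forall z1. T(z1)) & (forall q. forall r. (C(r) & ~T(q))) & (forall n. forall s. (R(s) | ~R(n)))
Extract every quantifier outward, since the variables are now distinct and don't occur free across branches:
  exists k. forall z1. forall q. forall r. forall n. forall s. (~C(k) & T(z1) & C(r) & ~T(q) & (R(s) | ~R(n)))

exists k. forall z1. forall q. forall r. forall n. forall s. (~C(k) & T(z1) & C(r) & ~T(q) & (R(s) | ~R(n)))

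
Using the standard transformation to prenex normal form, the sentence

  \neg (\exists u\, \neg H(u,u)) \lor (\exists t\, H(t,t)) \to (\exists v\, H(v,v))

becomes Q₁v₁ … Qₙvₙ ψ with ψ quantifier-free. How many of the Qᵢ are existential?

First replace A → B with ¬A ∨ B.
  \neg (\neg (\exists u\, \neg H(u,u)) \lor (\exists t\, H(t,t))) \lor (\exists v\, H(v,v))
Drive negations inward (¬∀x A ≡ ∃x ¬A, ¬∃x A ≡ ∀x ¬A, De Morgan for ∧/∨):
  (\exists u\, \neg H(u,u)) \land (\forall t\, \neg H(t,t)) \lor (\exists v\, H(v,v))
Extract every quantifier outward, since the variables are now distinct and don't occur free across branches:
  \exists u\, \forall t\, \exists v\, (\neg H(u,u) \land \neg H(t,t) \lor H(v,v))
The prefix is \exists u \forall t \exists v: 1 universal, 2 existential.

2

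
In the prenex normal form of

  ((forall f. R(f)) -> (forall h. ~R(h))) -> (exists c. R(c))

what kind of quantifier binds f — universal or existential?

universal

Eliminate → and ↔ using ¬ and ∨.
  ~(~(forall f. R(f)) | (forall h. ~R(h))) | (exists c. R(c))
Push ¬ through the quantifiers and connectives to reach negation normal form:
  (forall f. R(f)) & (exists h. R(h)) | (exists c. R(c))
Extract every quantifier outward, since the variables are now distinct and don't occur free across branches:
  forall f. exists h. exists c. (R(f) & R(h) | R(c))
The quantifier forall f sits under an even number of negations (counting the antecedent side of each →), so it remains universal.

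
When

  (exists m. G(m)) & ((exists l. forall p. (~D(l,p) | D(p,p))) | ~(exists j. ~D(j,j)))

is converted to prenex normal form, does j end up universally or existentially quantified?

universal

Move each ¬ inward, flipping quantifiers it crosses:
  (exists m. G(m)) & ((exists l. forall p. (~D(l,p) | D(p,p))) | (forall j. D(j,j)))
All bound variables are already distinct, so no renaming is needed.
Finally move all quantifiers to the prefix:
  exists m. exists l. forall p. forall j. (G(m) & (~D(l,p) | D(p,p) | D(j,j)))
The quantifier exists j sits under an odd number of negations, so it flips to forall j.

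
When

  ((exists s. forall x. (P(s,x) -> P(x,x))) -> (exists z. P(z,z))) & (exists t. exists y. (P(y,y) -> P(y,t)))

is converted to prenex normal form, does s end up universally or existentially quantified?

universal

First replace A → B with ¬A ∨ B.
  (~(exists s. forall x. (~P(s,x) | P(x,x))) | (exists z. P(z,z))) & (exists t. exists y. (~P(y,y) | P(y,t)))
Drive negations inward (¬∀x A ≡ ∃x ¬A, ¬∃x A ≡ ∀x ¬A, De Morgan for ∧/∨):
  ((forall s. exists x. (P(s,x) & ~P(x,x))) | (exists z. P(z,z))) & (exists t. exists y. (~P(y,y) | P(y,t)))
All bound variables are already distinct, so no renaming is needed.
Pull the quantifiers to the front (each side's bound variable is not free in the other side):
  forall s. exists x. exists z. exists t. exists y. ((P(s,x) & ~P(x,x) | P(z,z)) & (~P(y,y) | P(y,t)))
The quantifier exists s sits under an odd number of negations (counting the antecedent side of each →), so it flips to forall s.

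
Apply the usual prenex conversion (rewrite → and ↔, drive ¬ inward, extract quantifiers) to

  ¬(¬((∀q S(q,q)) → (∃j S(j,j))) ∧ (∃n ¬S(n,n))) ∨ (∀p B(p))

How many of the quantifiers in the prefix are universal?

Rewrite implications/biconditionals: A → B as ¬A ∨ B.
  ¬(¬(¬(∀q S(q,q)) ∨ (∃j S(j,j))) ∧ (∃n ¬S(n,n))) ∨ (∀p B(p))
Drive negations inward (¬∀x A ≡ ∃x ¬A, ¬∃x A ≡ ∀x ¬A, De Morgan for ∧/∨):
  (∃q ¬S(q,q)) ∨ (∃j S(j,j)) ∨ (∀n S(n,n)) ∨ (∀p B(p))
All bound variables are already distinct, so no renaming is needed.
Pull the quantifiers to the front (each side's bound variable is not free in the other side):
  ∃q ∃j ∀n ∀p (¬S(q,q) ∨ S(j,j) ∨ S(n,n) ∨ B(p))
The prefix is ∃q ∃j ∀n ∀p: 2 universal, 2 existential.

2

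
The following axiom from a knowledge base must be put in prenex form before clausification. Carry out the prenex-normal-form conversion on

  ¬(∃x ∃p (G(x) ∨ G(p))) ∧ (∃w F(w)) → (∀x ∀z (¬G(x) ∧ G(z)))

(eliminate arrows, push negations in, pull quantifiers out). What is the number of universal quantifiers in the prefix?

First replace A → B with ¬A ∨ B.
  ¬(¬(∃x ∃p (G(x) ∨ G(p))) ∧ (∃w F(w))) ∨ (∀x ∀z (¬G(x) ∧ G(z)))
Drive negations inward (¬∀x A ≡ ∃x ¬A, ¬∃x A ≡ ∀x ¬A, De Morgan for ∧/∨):
  (∃x ∃p (G(x) ∨ G(p))) ∨ (∀w ¬F(w)) ∨ (∀x ∀z (¬G(x) ∧ G(z)))
Give each quantifier a distinct variable: x↦x1.
  (∃x ∃p (G(x) ∨ G(p))) ∨ (∀w ¬F(w)) ∨ (∀x1 ∀z (¬G(x1) ∧ G(z)))
Extract every quantifier outward, since the variables are now distinct and don't occur free across branches:
  ∃x ∃p ∀w ∀x1 ∀z (G(x) ∨ G(p) ∨ ¬F(w) ∨ ¬G(x1) ∧ G(z))
The prefix is ∃x ∃p ∀w ∀x1 ∀z: 3 universal, 2 existential.

3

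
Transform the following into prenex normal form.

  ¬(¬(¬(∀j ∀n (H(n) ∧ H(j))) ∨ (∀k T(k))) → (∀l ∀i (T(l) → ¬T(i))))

∀j ∀n ∃k ∃l ∃i (H(n) ∧ H(j) ∧ ¬T(k) ∧ T(l) ∧ T(i))

Eliminate → and ↔ using ¬ and ∨.
  ¬(¬¬(¬(∀j ∀n (H(n) ∧ H(j))) ∨ (∀k T(k))) ∨ (∀l ∀i (¬T(l) ∨ ¬T(i))))
Move each ¬ inward, flipping quantifiers it crosses:
  (∀j ∀n (H(n) ∧ H(j))) ∧ (∃k ¬T(k)) ∧ (∃l ∃i (T(l) ∧ T(i)))
Pull the quantifiers to the front (each side's bound variable is not free in the other side):
  ∀j ∀n ∃k ∃l ∃i (H(n) ∧ H(j) ∧ ¬T(k) ∧ T(l) ∧ T(i))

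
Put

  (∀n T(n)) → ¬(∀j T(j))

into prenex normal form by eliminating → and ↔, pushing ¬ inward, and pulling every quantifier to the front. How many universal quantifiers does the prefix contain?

0

Rewrite implications/biconditionals: A → B as ¬A ∨ B.
  ¬(∀n T(n)) ∨ ¬(∀j T(j))
Move each ¬ inward, flipping quantifiers it crosses:
  (∃n ¬T(n)) ∨ (∃j ¬T(j))
All bound variables are already distinct, so no renaming is needed.
Pull the quantifiers to the front (each side's bound variable is not free in the other side):
  ∃n ∃j (¬T(n) ∨ ¬T(j))
The prefix is ∃n ∃j: 0 universal, 2 existential.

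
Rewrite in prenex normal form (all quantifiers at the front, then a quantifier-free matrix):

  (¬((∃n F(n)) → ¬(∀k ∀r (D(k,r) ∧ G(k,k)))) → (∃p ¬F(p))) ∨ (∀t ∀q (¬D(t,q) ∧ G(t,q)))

∀n ∃k ∃r ∃p ∀t ∀q (¬F(n) ∨ ¬D(k,r) ∨ ¬G(k,k) ∨ ¬F(p) ∨ ¬D(t,q) ∧ G(t,q))

First replace A → B with ¬A ∨ B.
  ¬¬(¬(∃n F(n)) ∨ ¬(∀k ∀r (D(k,r) ∧ G(k,k)))) ∨ (∃p ¬F(p)) ∨ (∀t ∀q (¬D(t,q) ∧ G(t,q)))
Push ¬ through the quantifiers and connectives to reach negation normal form:
  (∀n ¬F(n)) ∨ (∃k ∃r (¬D(k,r) ∨ ¬G(k,k))) ∨ (∃p ¬F(p)) ∨ (∀t ∀q (¬D(t,q) ∧ G(t,q)))
All bound variables are already distinct, so no renaming is needed.
Extract every quantifier outward, since the variables are now distinct and don't occur free across branches:
  ∀n ∃k ∃r ∃p ∀t ∀q (¬F(n) ∨ ¬D(k,r) ∨ ¬G(k,k) ∨ ¬F(p) ∨ ¬D(t,q) ∧ G(t,q))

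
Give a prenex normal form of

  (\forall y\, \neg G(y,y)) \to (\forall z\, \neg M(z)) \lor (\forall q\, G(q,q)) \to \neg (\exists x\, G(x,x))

Eliminate → and ↔ using ¬ and ∨.
  \neg (\forall y\, \neg G(y,y)) \lor \neg ((\forall z\, \neg M(z)) \lor (\forall q\, G(q,q))) \lor \neg (\exists x\, G(x,x))
Drive negations inward (¬∀x A ≡ ∃x ¬A, ¬∃x A ≡ ∀x ¬A, De Morgan for ∧/∨):
  (\exists y\, G(y,y)) \lor (\exists z\, M(z)) \land (\exists q\, \neg G(q,q)) \lor (\forall x\, \neg G(x,x))
Pull the quantifiers to the front (each side's bound variable is not free in the other side):
  \exists y\, \exists z\, \exists q\, \forall x\, (G(y,y) \lor M(z) \land \neg G(q,q) \lor \neg G(x,x))

\exists y\, \exists z\, \exists q\, \forall x\, (G(y,y) \lor M(z) \land \neg G(q,q) \lor \neg G(x,x))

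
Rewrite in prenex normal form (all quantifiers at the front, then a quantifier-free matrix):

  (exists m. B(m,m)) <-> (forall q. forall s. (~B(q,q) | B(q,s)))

Eliminate → and ↔ using ¬ and ∨; A ↔ B as (¬A ∨ B) ∧ (¬B ∨ A).
  (~(exists m. B(m,m)) | (forall q. forall s. (~B(q,q) | B(q,s)))) & (~(forall q. forall s. (~B(q,q) | B(q,s))) | (exists m. B(m,m)))
Push ¬ through the quantifiers and connectives to reach negation normal form:
  ((forall m. ~B(m,m)) | (forall q. forall s. (~B(q,q) | B(q,s)))) & ((exists q. exists s. (B(q,q) & ~B(q,s))) | (exists m. B(m,m)))
Standardize variables apart so no two quantifiers bind the same name: q↦u1, s↦y1, m↦z1.
  ((forall m. ~B(m,m)) | (forall q. forall s. (~B(q,q) | B(q,s)))) & ((exists u1. exists y1. (B(u1,u1) & ~B(u1,y1))) | (exists z1. B(z1,z1)))
Finally move all quantifiers to the prefix:
  forall m. forall q. forall s. exists u1. exists y1. exists z1. ((~B(m,m) | ~B(q,q) | B(q,s)) & (B(u1,u1) & ~B(u1,y1) | B(z1,z1)))

forall m. forall q. forall s. exists u1. exists y1. exists z1. ((~B(m,m) | ~B(q,q) | B(q,s)) & (B(u1,u1) & ~B(u1,y1) | B(z1,z1)))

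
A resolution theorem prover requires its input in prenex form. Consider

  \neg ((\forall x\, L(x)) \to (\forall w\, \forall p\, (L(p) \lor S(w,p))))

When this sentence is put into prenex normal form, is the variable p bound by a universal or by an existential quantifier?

Eliminate → and ↔ using ¬ and ∨.
  \neg (\neg (\forall x\, L(x)) \lor (\forall w\, \forall p\, (L(p) \lor S(w,p))))
Push ¬ through the quantifiers and connectives to reach negation normal form:
  (\forall x\, L(x)) \land (\exists w\, \exists p\, (\neg L(p) \land \neg S(w,p)))
Finally move all quantifiers to the prefix:
  \forall x\, \exists w\, \exists p\, (L(x) \land \neg L(p) \land \neg S(w,p))
The quantifier \forall p sits under an odd number of negations (counting the antecedent side of each →), so it flips to \exists p.

existential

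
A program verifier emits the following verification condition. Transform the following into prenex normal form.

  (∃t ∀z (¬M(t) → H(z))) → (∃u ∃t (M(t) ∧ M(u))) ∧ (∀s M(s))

Rewrite implications/biconditionals: A → B as ¬A ∨ B.
  ¬(∃t ∀z (¬¬M(t) ∨ H(z))) ∨ (∃u ∃t (M(t) ∧ M(u))) ∧ (∀s M(s))
Push ¬ through the quantifiers and connectives to reach negation normal form:
  (∀t ∃z (¬M(t) ∧ ¬H(z))) ∨ (∃u ∃t (M(t) ∧ M(u))) ∧ (∀s M(s))
Rename bound variables to avoid capture: t↦c.
  (∀t ∃z (¬M(t) ∧ ¬H(z))) ∨ (∃u ∃c (M(c) ∧ M(u))) ∧ (∀s M(s))
Extract every quantifier outward, since the variables are now distinct and don't occur free across branches:
  ∀t ∃z ∃u ∃c ∀s (¬M(t) ∧ ¬H(z) ∨ M(c) ∧ M(u) ∧ M(s))

∀t ∃z ∃u ∃c ∀s (¬M(t) ∧ ¬H(z) ∨ M(c) ∧ M(u) ∧ M(s))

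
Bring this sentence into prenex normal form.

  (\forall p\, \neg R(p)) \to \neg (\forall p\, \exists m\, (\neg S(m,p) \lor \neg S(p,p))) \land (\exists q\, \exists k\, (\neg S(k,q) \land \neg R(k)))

\exists p\, \exists a\, \forall m\, \exists q\, \exists k\, (R(p) \lor S(m,a) \land S(a,a) \land \neg S(k,q) \land \neg R(k))

Eliminate → and ↔ using ¬ and ∨.
  \neg (\forall p\, \neg R(p)) \lor \neg (\forall p\, \exists m\, (\neg S(m,p) \lor \neg S(p,p))) \land (\exists q\, \exists k\, (\neg S(k,q) \land \neg R(k)))
Push ¬ through the quantifiers and connectives to reach negation normal form:
  (\exists p\, R(p)) \lor (\exists p\, \forall m\, (S(m,p) \land S(p,p))) \land (\exists q\, \exists k\, (\neg S(k,q) \land \neg R(k)))
Give each quantifier a distinct variable: p↦a.
  (\exists p\, R(p)) \lor (\exists a\, \forall m\, (S(m,a) \land S(a,a))) \land (\exists q\, \exists k\, (\neg S(k,q) \land \neg R(k)))
Extract every quantifier outward, since the variables are now distinct and don't occur free across branches:
  \exists p\, \exists a\, \forall m\, \exists q\, \exists k\, (R(p) \lor S(m,a) \land S(a,a) \land \neg S(k,q) \land \neg R(k))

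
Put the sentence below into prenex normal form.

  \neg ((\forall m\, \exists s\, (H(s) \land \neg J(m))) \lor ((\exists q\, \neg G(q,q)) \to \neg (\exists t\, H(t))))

\exists m\, \forall s\, \exists q\, \exists t\, ((\neg H(s) \lor J(m)) \land \neg G(q,q) \land H(t))

First replace A → B with ¬A ∨ B.
  \neg ((\forall m\, \exists s\, (H(s) \land \neg J(m))) \lor \neg (\exists q\, \neg G(q,q)) \lor \neg (\exists t\, H(t)))
Drive negations inward (¬∀x A ≡ ∃x ¬A, ¬∃x A ≡ ∀x ¬A, De Morgan for ∧/∨):
  (\exists m\, \forall s\, (\neg H(s) \lor J(m))) \land (\exists q\, \neg G(q,q)) \land (\exists t\, H(t))
Extract every quantifier outward, since the variables are now distinct and don't occur free across branches:
  \exists m\, \forall s\, \exists q\, \exists t\, ((\neg H(s) \lor J(m)) \land \neg G(q,q) \land H(t))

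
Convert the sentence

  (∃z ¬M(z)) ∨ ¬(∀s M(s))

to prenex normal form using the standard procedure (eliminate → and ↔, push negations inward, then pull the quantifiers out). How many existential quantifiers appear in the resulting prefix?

2

Move each ¬ inward, flipping quantifiers it crosses:
  (∃z ¬M(z)) ∨ (∃s ¬M(s))
Extract every quantifier outward, since the variables are now distinct and don't occur free across branches:
  ∃z ∃s (¬M(z) ∨ ¬M(s))
The prefix is ∃z ∃s: 0 universal, 2 existential.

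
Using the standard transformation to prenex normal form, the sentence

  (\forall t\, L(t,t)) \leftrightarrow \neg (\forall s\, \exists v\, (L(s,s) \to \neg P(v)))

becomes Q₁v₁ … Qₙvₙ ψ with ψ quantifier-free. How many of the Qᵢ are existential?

3

Rewrite implications/biconditionals: A → B as ¬A ∨ B; A ↔ B as (¬A ∨ B) ∧ (¬B ∨ A).
  (\neg (\forall t\, L(t,t)) \lor \neg (\forall s\, \exists v\, (\neg L(s,s) \lor \neg P(v)))) \land (\neg \neg (\forall s\, \exists v\, (\neg L(s,s) \lor \neg P(v))) \lor (\forall t\, L(t,t)))
Drive negations inward (¬∀x A ≡ ∃x ¬A, ¬∃x A ≡ ∀x ¬A, De Morgan for ∧/∨):
  ((\exists t\, \neg L(t,t)) \lor (\exists s\, \forall v\, (L(s,s) \land P(v)))) \land ((\forall s\, \exists v\, (\neg L(s,s) \lor \neg P(v))) \lor (\forall t\, L(t,t)))
Give each quantifier a distinct variable: s↦q, v↦z1, t↦c.
  ((\exists t\, \neg L(t,t)) \lor (\exists s\, \forall v\, (L(s,s) \land P(v)))) \land ((\forall q\, \exists z1\, (\neg L(q,q) \lor \neg P(z1))) \lor (\forall c\, L(c,c)))
Pull the quantifiers to the front (each side's bound variable is not free in the other side):
  \exists t\, \exists s\, \forall v\, \forall q\, \exists z1\, \forall c\, ((\neg L(t,t) \lor L(s,s) \land P(v)) \land (\neg L(q,q) \lor \neg P(z1) \lor L(c,c)))
The prefix is \exists t \exists s \forall v \forall q \exists z1 \forall c: 3 universal, 3 existential.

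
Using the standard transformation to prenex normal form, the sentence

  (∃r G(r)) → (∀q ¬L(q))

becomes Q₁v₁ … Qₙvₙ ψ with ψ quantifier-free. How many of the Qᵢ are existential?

0

Eliminate → and ↔ using ¬ and ∨.
  ¬(∃r G(r)) ∨ (∀q ¬L(q))
Drive negations inward (¬∀x A ≡ ∃x ¬A, ¬∃x A ≡ ∀x ¬A, De Morgan for ∧/∨):
  (∀r ¬G(r)) ∨ (∀q ¬L(q))
All bound variables are already distinct, so no renaming is needed.
Extract every quantifier outward, since the variables are now distinct and don't occur free across branches:
  ∀r ∀q (¬G(r) ∨ ¬L(q))
The prefix is ∀r ∀q: 2 universal, 0 existential.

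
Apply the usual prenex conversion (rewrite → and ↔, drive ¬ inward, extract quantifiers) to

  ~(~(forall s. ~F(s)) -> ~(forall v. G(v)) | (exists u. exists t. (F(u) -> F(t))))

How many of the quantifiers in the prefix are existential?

1

Rewrite implications/biconditionals: A → B as ¬A ∨ B.
  ~(~~(forall s. ~F(s)) | ~(forall v. G(v)) | (exists u. exists t. (~F(u) | F(t))))
Move each ¬ inward, flipping quantifiers it crosses:
  (exists s. F(s)) & (forall v. G(v)) & (forall u. forall t. (F(u) & ~F(t)))
All bound variables are already distinct, so no renaming is needed.
Extract every quantifier outward, since the variables are now distinct and don't occur free across branches:
  exists s. forall v. forall u. forall t. (F(s) & G(v) & F(u) & ~F(t))
The prefix is exists s forall v forall u forall t: 3 universal, 1 existential.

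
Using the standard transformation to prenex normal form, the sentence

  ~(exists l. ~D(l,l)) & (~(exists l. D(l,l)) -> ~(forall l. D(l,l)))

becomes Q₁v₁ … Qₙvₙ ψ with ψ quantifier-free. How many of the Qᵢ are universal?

Eliminate → and ↔ using ¬ and ∨.
  ~(exists l. ~D(l,l)) & (~~(exists l. D(l,l)) | ~(forall l. D(l,l)))
Drive negations inward (¬∀x A ≡ ∃x ¬A, ¬∃x A ≡ ∀x ¬A, De Morgan for ∧/∨):
  (forall l. D(l,l)) & ((exists l. D(l,l)) | (exists l. ~D(l,l)))
Rename bound variables to avoid capture: l↦a, l↦y.
  (forall l. D(l,l)) & ((exists a. D(a,a)) | (exists y. ~D(y,y)))
Pull the quantifiers to the front (each side's bound variable is not free in the other side):
  forall l. exists a. exists y. (D(l,l) & (D(a,a) | ~D(y,y)))
The prefix is forall l exists a exists y: 1 universal, 2 existential.

1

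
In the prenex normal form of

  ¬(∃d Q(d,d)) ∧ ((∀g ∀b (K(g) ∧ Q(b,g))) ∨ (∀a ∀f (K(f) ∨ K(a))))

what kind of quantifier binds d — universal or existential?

Drive negations inward (¬∀x A ≡ ∃x ¬A, ¬∃x A ≡ ∀x ¬A, De Morgan for ∧/∨):
  (∀d ¬Q(d,d)) ∧ ((∀g ∀b (K(g) ∧ Q(b,g))) ∨ (∀a ∀f (K(f) ∨ K(a))))
All bound variables are already distinct, so no renaming is needed.
Pull the quantifiers to the front (each side's bound variable is not free in the other side):
  ∀d ∀g ∀b ∀a ∀f (¬Q(d,d) ∧ (K(g) ∧ Q(b,g) ∨ K(f) ∨ K(a)))
The quantifier ∃d sits under an odd number of negations, so it flips to ∀d.

universal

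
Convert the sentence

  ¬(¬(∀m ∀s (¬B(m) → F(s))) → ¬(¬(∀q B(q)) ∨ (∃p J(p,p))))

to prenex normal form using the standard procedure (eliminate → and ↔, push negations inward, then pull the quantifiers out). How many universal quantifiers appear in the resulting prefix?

0

Rewrite implications/biconditionals: A → B as ¬A ∨ B.
  ¬(¬¬(∀m ∀s (¬¬B(m) ∨ F(s))) ∨ ¬(¬(∀q B(q)) ∨ (∃p J(p,p))))
Push ¬ through the quantifiers and connectives to reach negation normal form:
  (∃m ∃s (¬B(m) ∧ ¬F(s))) ∧ ((∃q ¬B(q)) ∨ (∃p J(p,p)))
Extract every quantifier outward, since the variables are now distinct and don't occur free across branches:
  ∃m ∃s ∃q ∃p (¬B(m) ∧ ¬F(s) ∧ (¬B(q) ∨ J(p,p)))
The prefix is ∃m ∃s ∃q ∃p: 0 universal, 4 existential.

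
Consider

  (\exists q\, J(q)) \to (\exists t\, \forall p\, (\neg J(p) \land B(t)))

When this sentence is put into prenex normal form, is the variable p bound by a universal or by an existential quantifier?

Rewrite implications/biconditionals: A → B as ¬A ∨ B.
  \neg (\exists q\, J(q)) \lor (\exists t\, \forall p\, (\neg J(p) \land B(t)))
Drive negations inward (¬∀x A ≡ ∃x ¬A, ¬∃x A ≡ ∀x ¬A, De Morgan for ∧/∨):
  (\forall q\, \neg J(q)) \lor (\exists t\, \forall p\, (\neg J(p) \land B(t)))
Finally move all quantifiers to the prefix:
  \forall q\, \exists t\, \forall p\, (\neg J(q) \lor \neg J(p) \land B(t))
The quantifier \forall p sits under an even number of negations (counting the antecedent side of each →), so it remains universal.

universal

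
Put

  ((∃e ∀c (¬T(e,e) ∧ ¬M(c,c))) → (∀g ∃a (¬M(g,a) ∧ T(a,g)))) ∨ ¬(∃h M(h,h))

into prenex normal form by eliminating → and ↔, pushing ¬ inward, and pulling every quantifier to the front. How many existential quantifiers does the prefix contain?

2

Rewrite implications/biconditionals: A → B as ¬A ∨ B.
  ¬(∃e ∀c (¬T(e,e) ∧ ¬M(c,c))) ∨ (∀g ∃a (¬M(g,a) ∧ T(a,g))) ∨ ¬(∃h M(h,h))
Push ¬ through the quantifiers and connectives to reach negation normal form:
  (∀e ∃c (T(e,e) ∨ M(c,c))) ∨ (∀g ∃a (¬M(g,a) ∧ T(a,g))) ∨ (∀h ¬M(h,h))
All bound variables are already distinct, so no renaming is needed.
Finally move all quantifiers to the prefix:
  ∀e ∃c ∀g ∃a ∀h (T(e,e) ∨ M(c,c) ∨ ¬M(g,a) ∧ T(a,g) ∨ ¬M(h,h))
The prefix is ∀e ∃c ∀g ∃a ∀h: 3 universal, 2 existential.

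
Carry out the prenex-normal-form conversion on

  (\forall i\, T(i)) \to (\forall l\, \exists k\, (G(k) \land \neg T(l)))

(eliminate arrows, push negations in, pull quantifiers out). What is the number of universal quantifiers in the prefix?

1

Eliminate → and ↔ using ¬ and ∨.
  \neg (\forall i\, T(i)) \lor (\forall l\, \exists k\, (G(k) \land \neg T(l)))
Push ¬ through the quantifiers and connectives to reach negation normal form:
  (\exists i\, \neg T(i)) \lor (\forall l\, \exists k\, (G(k) \land \neg T(l)))
Extract every quantifier outward, since the variables are now distinct and don't occur free across branches:
  \exists i\, \forall l\, \exists k\, (\neg T(i) \lor G(k) \land \neg T(l))
The prefix is \exists i \forall l \exists k: 1 universal, 2 existential.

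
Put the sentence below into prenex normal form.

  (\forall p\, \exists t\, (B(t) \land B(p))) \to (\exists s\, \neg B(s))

\exists p\, \forall t\, \exists s\, (\neg B(t) \lor \neg B(p) \lor \neg B(s))

Rewrite implications/biconditionals: A → B as ¬A ∨ B.
  \neg (\forall p\, \exists t\, (B(t) \land B(p))) \lor (\exists s\, \neg B(s))
Drive negations inward (¬∀x A ≡ ∃x ¬A, ¬∃x A ≡ ∀x ¬A, De Morgan for ∧/∨):
  (\exists p\, \forall t\, (\neg B(t) \lor \neg B(p))) \lor (\exists s\, \neg B(s))
Extract every quantifier outward, since the variables are now distinct and don't occur free across branches:
  \exists p\, \forall t\, \exists s\, (\neg B(t) \lor \neg B(p) \lor \neg B(s))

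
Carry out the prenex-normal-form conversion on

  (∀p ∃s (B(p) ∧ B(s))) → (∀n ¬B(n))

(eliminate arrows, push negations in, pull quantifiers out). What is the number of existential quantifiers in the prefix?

1

Rewrite implications/biconditionals: A → B as ¬A ∨ B.
  ¬(∀p ∃s (B(p) ∧ B(s))) ∨ (∀n ¬B(n))
Push ¬ through the quantifiers and connectives to reach negation normal form:
  (∃p ∀s (¬B(p) ∨ ¬B(s))) ∨ (∀n ¬B(n))
Pull the quantifiers to the front (each side's bound variable is not free in the other side):
  ∃p ∀s ∀n (¬B(p) ∨ ¬B(s) ∨ ¬B(n))
The prefix is ∃p ∀s ∀n: 2 universal, 1 existential.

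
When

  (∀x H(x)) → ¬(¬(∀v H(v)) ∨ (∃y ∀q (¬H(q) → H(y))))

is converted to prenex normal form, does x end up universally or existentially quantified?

Eliminate → and ↔ using ¬ and ∨.
  ¬(∀x H(x)) ∨ ¬(¬(∀v H(v)) ∨ (∃y ∀q (¬¬H(q) ∨ H(y))))
Move each ¬ inward, flipping quantifiers it crosses:
  (∃x ¬H(x)) ∨ (∀v H(v)) ∧ (∀y ∃q (¬H(q) ∧ ¬H(y)))
All bound variables are already distinct, so no renaming is needed.
Pull the quantifiers to the front (each side's bound variable is not free in the other side):
  ∃x ∀v ∀y ∃q (¬H(x) ∨ H(v) ∧ ¬H(q) ∧ ¬H(y))
The quantifier ∀x sits under an odd number of negations (counting the antecedent side of each →), so it flips to ∃x.

existential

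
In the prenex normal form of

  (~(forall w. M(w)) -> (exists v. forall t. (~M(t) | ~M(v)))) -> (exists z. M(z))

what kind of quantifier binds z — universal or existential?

First replace A → B with ¬A ∨ B.
  ~(~~(forall w. M(w)) | (exists v. forall t. (~M(t) | ~M(v)))) | (exists z. M(z))
Push ¬ through the quantifiers and connectives to reach negation normal form:
  (exists w. ~M(w)) & (forall v. exists t. (M(t) & M(v))) | (exists z. M(z))
All bound variables are already distinct, so no renaming is needed.
Extract every quantifier outward, since the variables are now distinct and don't occur free across branches:
  exists w. forall v. exists t. exists z. (~M(w) & M(t) & M(v) | M(z))
The quantifier exists z sits under an even number of negations (counting the antecedent side of each →), so it remains existential.

existential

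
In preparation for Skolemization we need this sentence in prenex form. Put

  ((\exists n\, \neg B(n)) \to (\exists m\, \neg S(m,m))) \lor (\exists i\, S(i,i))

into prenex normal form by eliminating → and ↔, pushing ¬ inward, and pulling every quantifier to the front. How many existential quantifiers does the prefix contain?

Rewrite implications/biconditionals: A → B as ¬A ∨ B.
  \neg (\exists n\, \neg B(n)) \lor (\exists m\, \neg S(m,m)) \lor (\exists i\, S(i,i))
Drive negations inward (¬∀x A ≡ ∃x ¬A, ¬∃x A ≡ ∀x ¬A, De Morgan for ∧/∨):
  (\forall n\, B(n)) \lor (\exists m\, \neg S(m,m)) \lor (\exists i\, S(i,i))
All bound variables are already distinct, so no renaming is needed.
Pull the quantifiers to the front (each side's bound variable is not free in the other side):
  \forall n\, \exists m\, \exists i\, (B(n) \lor \neg S(m,m) \lor S(i,i))
The prefix is \forall n \exists m \exists i: 1 universal, 2 existential.

2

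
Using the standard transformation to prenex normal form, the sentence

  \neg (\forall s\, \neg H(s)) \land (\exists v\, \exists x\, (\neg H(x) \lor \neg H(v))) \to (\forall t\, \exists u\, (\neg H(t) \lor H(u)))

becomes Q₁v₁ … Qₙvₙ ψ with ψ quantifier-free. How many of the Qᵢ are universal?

Eliminate → and ↔ using ¬ and ∨.
  \neg (\neg (\forall s\, \neg H(s)) \land (\exists v\, \exists x\, (\neg H(x) \lor \neg H(v)))) \lor (\forall t\, \exists u\, (\neg H(t) \lor H(u)))
Push ¬ through the quantifiers and connectives to reach negation normal form:
  (\forall s\, \neg H(s)) \lor (\forall v\, \forall x\, (H(x) \land H(v))) \lor (\forall t\, \exists u\, (\neg H(t) \lor H(u)))
Pull the quantifiers to the front (each side's bound variable is not free in the other side):
  \forall s\, \forall v\, \forall x\, \forall t\, \exists u\, (\neg H(s) \lor H(x) \land H(v) \lor \neg H(t) \lor H(u))
The prefix is \forall s \forall v \forall x \forall t \exists u: 4 universal, 1 existential.

4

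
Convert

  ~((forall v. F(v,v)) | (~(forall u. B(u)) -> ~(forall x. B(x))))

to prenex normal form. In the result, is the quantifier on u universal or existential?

existential

Rewrite implications/biconditionals: A → B as ¬A ∨ B.
  ~((forall v. F(v,v)) | ~~(forall u. B(u)) | ~(forall x. B(x)))
Drive negations inward (¬∀x A ≡ ∃x ¬A, ¬∃x A ≡ ∀x ¬A, De Morgan for ∧/∨):
  (exists v. ~F(v,v)) & (exists u. ~B(u)) & (forall x. B(x))
Pull the quantifiers to the front (each side's bound variable is not free in the other side):
  exists v. exists u. forall x. (~F(v,v) & ~B(u) & B(x))
The quantifier forall u sits under an odd number of negations (counting the antecedent side of each →), so it flips to exists u.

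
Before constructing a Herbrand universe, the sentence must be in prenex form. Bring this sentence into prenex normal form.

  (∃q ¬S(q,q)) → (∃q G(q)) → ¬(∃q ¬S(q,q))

∀q ∀u ∀x1 (S(q,q) ∨ ¬G(u) ∨ S(x1,x1))

Eliminate → and ↔ using ¬ and ∨.
  ¬(∃q ¬S(q,q)) ∨ ¬(∃q G(q)) ∨ ¬(∃q ¬S(q,q))
Push ¬ through the quantifiers and connectives to reach negation normal form:
  (∀q S(q,q)) ∨ (∀q ¬G(q)) ∨ (∀q S(q,q))
Give each quantifier a distinct variable: q↦u, q↦x1.
  (∀q S(q,q)) ∨ (∀u ¬G(u)) ∨ (∀x1 S(x1,x1))
Pull the quantifiers to the front (each side's bound variable is not free in the other side):
  ∀q ∀u ∀x1 (S(q,q) ∨ ¬G(u) ∨ S(x1,x1))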